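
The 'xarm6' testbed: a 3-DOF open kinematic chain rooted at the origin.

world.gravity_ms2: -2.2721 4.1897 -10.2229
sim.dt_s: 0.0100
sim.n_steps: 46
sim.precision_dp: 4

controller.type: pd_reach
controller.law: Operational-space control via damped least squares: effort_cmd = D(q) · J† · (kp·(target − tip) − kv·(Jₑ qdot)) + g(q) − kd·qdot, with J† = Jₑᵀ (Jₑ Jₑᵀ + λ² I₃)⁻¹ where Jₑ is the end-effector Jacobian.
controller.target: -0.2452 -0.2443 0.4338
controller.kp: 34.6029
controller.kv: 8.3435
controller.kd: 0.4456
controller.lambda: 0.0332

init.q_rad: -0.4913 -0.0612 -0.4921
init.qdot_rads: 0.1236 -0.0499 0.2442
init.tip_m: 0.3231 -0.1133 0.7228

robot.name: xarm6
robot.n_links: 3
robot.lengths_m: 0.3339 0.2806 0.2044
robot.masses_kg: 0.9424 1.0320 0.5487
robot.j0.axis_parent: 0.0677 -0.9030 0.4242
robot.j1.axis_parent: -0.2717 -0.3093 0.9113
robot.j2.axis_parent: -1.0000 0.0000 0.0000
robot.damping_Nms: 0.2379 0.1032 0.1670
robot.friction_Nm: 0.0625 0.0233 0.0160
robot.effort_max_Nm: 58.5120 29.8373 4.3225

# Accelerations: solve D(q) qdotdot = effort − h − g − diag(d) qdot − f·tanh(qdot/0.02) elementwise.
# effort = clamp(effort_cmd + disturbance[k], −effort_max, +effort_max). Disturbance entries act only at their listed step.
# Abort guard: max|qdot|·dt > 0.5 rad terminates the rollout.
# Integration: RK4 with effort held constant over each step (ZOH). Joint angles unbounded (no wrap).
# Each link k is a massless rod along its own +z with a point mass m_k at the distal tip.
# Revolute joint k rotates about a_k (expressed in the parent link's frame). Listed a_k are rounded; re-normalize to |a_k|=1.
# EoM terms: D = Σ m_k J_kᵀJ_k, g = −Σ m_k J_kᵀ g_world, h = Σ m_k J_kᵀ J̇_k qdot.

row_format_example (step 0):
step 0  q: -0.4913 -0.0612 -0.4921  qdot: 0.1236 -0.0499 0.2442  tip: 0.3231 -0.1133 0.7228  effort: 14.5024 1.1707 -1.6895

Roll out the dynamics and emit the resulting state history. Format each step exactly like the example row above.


step 1  q: -0.4899 -0.0548 -0.4975  qdot: 0.1723 1.2762 -1.2725  tip: 0.3217 -0.1132 0.7230  effort: 13.6856 0.5463 -0.8655
step 2  q: -0.4873 -0.0416 -0.5118  qdot: 0.3377 1.3577 -1.5726  tip: 0.3189 -0.1137 0.7232  effort: 13.0126 0.4795 -0.6485
step 3  q: -0.4831 -0.0283 -0.5281  qdot: 0.5097 1.2908 -1.6830  tip: 0.3150 -0.1143 0.7236  effort: 12.3740 0.4712 -0.5324
step 4  q: -0.4771 -0.0158 -0.5452  qdot: 0.6741 1.2188 -1.7467  tip: 0.3100 -0.1151 0.7243  effort: 11.7501 0.4579 -0.4454
step 5  q: -0.4696 -0.0039 -0.5629  qdot: 0.8294 1.1585 -1.7878  tip: 0.3040 -0.1159 0.7252  effort: 11.1343 0.4337 -0.3742
step 6  q: -0.4606 0.0074 -0.5808  qdot: 0.9758 1.1092 -1.8123  tip: 0.2972 -0.1168 0.7264  effort: 10.5229 0.4002 -0.3147
step 7  q: -0.4502 0.0183 -0.5990  qdot: 1.1139 1.0688 -1.8237  tip: 0.2895 -0.1176 0.7277  effort: 9.9130 0.3596 -0.2645
step 8  q: -0.4384 0.0288 -0.6172  qdot: 1.2438 1.0352 -1.8241  tip: 0.2810 -0.1185 0.7293  effort: 9.3029 0.3136 -0.2219
step 9  q: -0.4253 0.0389 -0.6354  qdot: 1.3659 1.0069 -1.8156  tip: 0.2719 -0.1193 0.7309  effort: 8.6915 0.2636 -0.1855
step 10  q: -0.4111 0.0489 -0.6535  qdot: 1.4802 0.9826 -1.7996  tip: 0.2621 -0.1201 0.7327  effort: 8.0785 0.2107 -0.1542
step 11  q: -0.3958 0.0586 -0.6713  qdot: 1.5870 0.9615 -1.7774  tip: 0.2517 -0.1209 0.7345  effort: 7.4639 0.1557 -0.1272
step 12  q: -0.3794 0.0681 -0.6890  qdot: 1.6864 0.9429 -1.7501  tip: 0.2407 -0.1217 0.7363  effort: 6.8484 0.0993 -0.1039
step 13  q: -0.3621 0.0774 -0.7063  qdot: 1.7785 0.9261 -1.7186  tip: 0.2292 -0.1225 0.7381  effort: 6.2328 0.0422 -0.0836
step 14  q: -0.3439 0.0866 -0.7233  qdot: 1.8634 0.9109 -1.6837  tip: 0.2172 -0.1232 0.7398  effort: 5.6183 -0.0153 -0.0660
step 15  q: -0.3248 0.0956 -0.7399  qdot: 1.9412 0.8968 -1.6460  tip: 0.2048 -0.1240 0.7415  effort: 5.0061 -0.0729 -0.0508
step 16  q: -0.3051 0.1045 -0.7562  qdot: 2.0120 0.8837 -1.6063  tip: 0.1920 -0.1248 0.7431  effort: 4.3977 -0.1301 -0.0376
step 17  q: -0.2846 0.1133 -0.7720  qdot: 2.0760 0.8712 -1.5650  tip: 0.1788 -0.1256 0.7446  effort: 3.7943 -0.1868 -0.0261
step 18  q: -0.2636 0.1219 -0.7875  qdot: 2.1333 0.8593 -1.5226  tip: 0.1654 -0.1264 0.7459  effort: 3.1974 -0.2427 -0.0162
step 19  q: -0.2420 0.1304 -0.8025  qdot: 2.1841 0.8478 -1.4796  tip: 0.1517 -0.1273 0.7470  effort: 2.6084 -0.2976 -0.0077
step 20  q: -0.2199 0.1389 -0.8170  qdot: 2.2286 0.8365 -1.4364  tip: 0.1378 -0.1282 0.7480  effort: 2.0286 -0.3515 -0.0004
step 21  q: -0.1975 0.1472 -0.8312  qdot: 2.2669 0.8254 -1.3933  tip: 0.1236 -0.1292 0.7487  effort: 1.4591 -0.4041 0.0059
step 22  q: -0.1746 0.1553 -0.8449  qdot: 2.2993 0.8143 -1.3507  tip: 0.1094 -0.1303 0.7492  effort: 0.9012 -0.4554 0.0112
step 23  q: -0.1515 0.1634 -0.8582  qdot: 2.3259 0.8032 -1.3088  tip: 0.0950 -0.1314 0.7494  effort: 0.3557 -0.5053 0.0157
step 24  q: -0.1281 0.1714 -0.8711  qdot: 2.3471 0.7921 -1.2680  tip: 0.0806 -0.1326 0.7495  effort: -0.1763 -0.5538 0.0195
step 25  q: -0.1046 0.1793 -0.8835  qdot: 2.3630 0.7808 -1.2283  tip: 0.0661 -0.1339 0.7492  effort: -0.6942 -0.6006 0.0226
step 26  q: -0.0809 0.1870 -0.8956  qdot: 2.3739 0.7693 -1.1900  tip: 0.0516 -0.1352 0.7487  effort: -1.1972 -0.6459 0.0252
step 27  q: -0.0572 0.1946 -0.9073  qdot: 2.3800 0.7575 -1.1532  tip: 0.0372 -0.1367 0.7479  effort: -1.6848 -0.6896 0.0274
step 28  q: -0.0333 0.2021 -0.9187  qdot: 2.3815 0.7455 -1.1181  tip: 0.0228 -0.1382 0.7469  effort: -2.1564 -0.7316 0.0291
step 29  q: -0.0095 0.2095 -0.9297  qdot: 2.3789 0.7332 -1.0848  tip: 0.0085 -0.1398 0.7456  effort: -2.6117 -0.7720 0.0305
step 30  q: 0.0142 0.2168 -0.9404  qdot: 2.3721 0.7205 -1.0533  tip: -0.0057 -0.1415 0.7440  effort: -3.0505 -0.8106 0.0317
step 31  q: 0.0379 0.2239 -0.9508  qdot: 2.3617 0.7074 -1.0236  tip: -0.0197 -0.1433 0.7421  effort: -3.4724 -0.8476 0.0326
step 32  q: 0.0614 0.2309 -0.9608  qdot: 2.3476 0.6940 -0.9958  tip: -0.0336 -0.1452 0.7400  effort: -3.8775 -0.8829 0.0333
step 33  q: 0.0848 0.2378 -0.9707  qdot: 2.3303 0.6803 -0.9699  tip: -0.0472 -0.1472 0.7377  effort: -4.2655 -0.9165 0.0340
step 34  q: 0.1080 0.2445 -0.9802  qdot: 2.3100 0.6662 -0.9459  tip: -0.0607 -0.1493 0.7351  effort: -4.6366 -0.9484 0.0345
step 35  q: 0.1310 0.2511 -0.9896  qdot: 2.2868 0.6517 -0.9238  tip: -0.0739 -0.1514 0.7323  effort: -4.9908 -0.9787 0.0350
step 36  q: 0.1537 0.2576 -0.9987  qdot: 2.2610 0.6369 -0.9034  tip: -0.0868 -0.1536 0.7293  effort: -5.3283 -1.0073 0.0354
step 37  q: 0.1762 0.2639 -1.0077  qdot: 2.2329 0.6218 -0.8848  tip: -0.0995 -0.1559 0.7260  effort: -5.6491 -1.0343 0.0359
step 38  q: 0.1984 0.2700 -1.0164  qdot: 2.2025 0.6064 -0.8679  tip: -0.1119 -0.1582 0.7225  effort: -5.9536 -1.0598 0.0364
step 39  q: 0.2202 0.2760 -1.0250  qdot: 2.1702 0.5907 -0.8527  tip: -0.1240 -0.1606 0.7189  effort: -6.2420 -1.0837 0.0370
step 40  q: 0.2418 0.2818 -1.0335  qdot: 2.1361 0.5748 -0.8389  tip: -0.1358 -0.1630 0.7151  effort: -6.5146 -1.1061 0.0377
step 41  q: 0.2629 0.2875 -1.0418  qdot: 2.1004 0.5586 -0.8267  tip: -0.1473 -0.1655 0.7111  effort: -6.7717 -1.1270 0.0385
step 42  q: 0.2837 0.2930 -1.0500  qdot: 2.0632 0.5423 -0.8158  tip: -0.1585 -0.1681 0.7070  effort: -7.0139 -1.1464 0.0394
step 43  q: 0.3042 0.2983 -1.0581  qdot: 2.0248 0.5258 -0.8061  tip: -0.1693 -0.1707 0.7028  effort: -7.2413 -1.1645 0.0404
step 44  q: 0.3242 0.3035 -1.0661  qdot: 1.9853 0.5093 -0.7977  tip: -0.1798 -0.1733 0.6984  effort: -7.4545 -1.1812 0.0417
step 45  q: 0.3439 0.3085 -1.0741  qdot: 1.9448 0.4926 -0.7904  tip: -0.1899 -0.1759 0.6940  effort: -7.6539 -1.1966 0.0430
step 46  q: 0.3631 0.3133 -1.0819  qdot: 1.9034 0.4759 -0.7841  tip: -0.1997 -0.1785 0.6894


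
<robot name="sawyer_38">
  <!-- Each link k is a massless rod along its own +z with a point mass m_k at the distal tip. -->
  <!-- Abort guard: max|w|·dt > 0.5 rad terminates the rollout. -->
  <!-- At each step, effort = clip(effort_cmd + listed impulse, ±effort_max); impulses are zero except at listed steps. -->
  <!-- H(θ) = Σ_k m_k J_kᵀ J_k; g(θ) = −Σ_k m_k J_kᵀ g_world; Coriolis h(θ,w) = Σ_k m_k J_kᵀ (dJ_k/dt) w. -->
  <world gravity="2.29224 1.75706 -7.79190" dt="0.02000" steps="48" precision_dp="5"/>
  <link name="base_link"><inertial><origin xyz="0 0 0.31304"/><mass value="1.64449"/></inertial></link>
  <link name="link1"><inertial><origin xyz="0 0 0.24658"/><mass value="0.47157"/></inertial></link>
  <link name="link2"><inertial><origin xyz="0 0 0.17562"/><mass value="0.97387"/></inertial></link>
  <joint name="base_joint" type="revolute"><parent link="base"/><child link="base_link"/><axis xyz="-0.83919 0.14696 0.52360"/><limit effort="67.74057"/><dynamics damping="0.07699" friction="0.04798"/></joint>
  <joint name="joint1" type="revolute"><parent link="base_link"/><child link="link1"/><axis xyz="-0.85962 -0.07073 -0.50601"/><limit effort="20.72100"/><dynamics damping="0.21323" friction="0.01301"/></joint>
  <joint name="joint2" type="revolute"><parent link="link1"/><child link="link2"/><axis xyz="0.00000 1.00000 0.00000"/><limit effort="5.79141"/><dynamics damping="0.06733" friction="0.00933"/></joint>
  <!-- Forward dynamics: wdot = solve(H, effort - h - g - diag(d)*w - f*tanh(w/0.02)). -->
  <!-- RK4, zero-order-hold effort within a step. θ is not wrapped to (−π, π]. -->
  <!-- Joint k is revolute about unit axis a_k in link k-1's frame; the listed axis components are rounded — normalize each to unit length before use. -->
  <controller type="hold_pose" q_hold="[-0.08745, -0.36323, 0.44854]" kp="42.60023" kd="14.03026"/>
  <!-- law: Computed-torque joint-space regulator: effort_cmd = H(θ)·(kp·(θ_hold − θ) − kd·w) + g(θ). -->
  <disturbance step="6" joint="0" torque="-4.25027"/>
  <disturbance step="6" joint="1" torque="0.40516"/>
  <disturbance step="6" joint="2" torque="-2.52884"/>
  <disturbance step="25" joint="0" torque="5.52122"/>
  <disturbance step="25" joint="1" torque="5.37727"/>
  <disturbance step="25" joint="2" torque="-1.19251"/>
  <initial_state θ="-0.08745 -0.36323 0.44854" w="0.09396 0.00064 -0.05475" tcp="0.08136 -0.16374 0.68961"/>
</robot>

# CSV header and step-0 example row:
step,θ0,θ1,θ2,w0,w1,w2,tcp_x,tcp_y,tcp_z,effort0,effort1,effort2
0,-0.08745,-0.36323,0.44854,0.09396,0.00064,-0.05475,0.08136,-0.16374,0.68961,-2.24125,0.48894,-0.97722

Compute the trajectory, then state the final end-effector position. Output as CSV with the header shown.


step,θ0,θ1,θ2,w0,w1,w2,tcp_x,tcp_y,tcp_z,effort0,effort1,effort2
1,-0.08592,-0.36305,0.44785,0.05968,0.01499,-0.01668,0.08152,-0.16278,0.68986,-2.05102,0.55165,-0.97038
2,-0.08496,-0.36272,0.44770,0.03716,0.01740,-0.00030,0.08166,-0.16210,0.69003,-1.90086,0.60236,-0.96330
3,-0.08437,-0.36239,0.44775,0.02208,0.01496,0.00445,0.08175,-0.16164,0.69014,-1.78345,0.64225,-0.95642
4,-0.08403,-0.36213,0.44785,0.01196,0.01083,0.00461,0.08181,-0.16135,0.69021,-1.69370,0.67318,-0.95069
5,-0.08386,-0.36196,0.44792,0.00536,0.00628,0.00306,0.08184,-0.16119,0.69024,-1.62681,0.69676,-0.94629
6,-0.08380,-0.36187,0.44797,0.00101,0.00239,0.00144,0.08185,-0.16112,0.69026,-5.82782,1.11964,-3.47190
7,-0.08390,-0.36167,0.43161,-0.01477,0.02398,-1.61980,0.07928,-0.16195,0.69134,-0.30709,0.61455,-0.20893
8,-0.08434,-0.36100,0.40483,-0.02580,0.03687,-1.07101,0.07494,-0.16333,0.69302,-0.55617,0.65986,-0.36761
9,-0.08487,-0.36028,0.38735,-0.02603,0.03125,-0.68553,0.07202,-0.16428,0.69407,-0.75441,0.69442,-0.48754
10,-0.08536,-0.35976,0.37642,-0.02189,0.01975,-0.41312,0.07014,-0.16494,0.69468,-0.91062,0.72000,-0.57877
11,-0.08576,-0.35946,0.37012,-0.01699,0.00897,-0.21930,0.06904,-0.16539,0.69502,-1.03272,0.73815,-0.64861
12,-0.08606,-0.35935,0.36714,-0.01303,0.00170,-0.08068,0.06850,-0.16568,0.69515,-1.12736,0.75030,-0.70241
13,-0.08629,-0.35936,0.36652,-0.00930,-0.00419,0.01397,0.06835,-0.16586,0.69516,-1.20027,0.75820,-0.74324
14,-0.08642,-0.35953,0.36732,-0.00430,-0.01184,0.06611,0.06847,-0.16595,0.69508,-1.25485,0.76260,-0.77085
15,-0.08648,-0.35980,0.36901,-0.00174,-0.01457,0.10310,0.06875,-0.16599,0.69494,-1.29530,0.76505,-0.79234
16,-0.08650,-0.36010,0.37132,-0.00028,-0.01538,0.12801,0.06914,-0.16598,0.69478,-1.32568,0.76662,-0.80940
17,-0.08649,-0.36041,0.37403,0.00064,-0.01542,0.14350,0.06959,-0.16594,0.69459,-1.34865,0.76769,-0.82308
18,-0.08647,-0.36071,0.37698,0.00125,-0.01511,0.15200,0.07009,-0.16588,0.69439,-1.36607,0.76847,-0.83416
19,-0.08644,-0.36101,0.38005,0.00165,-0.01463,0.15542,0.07061,-0.16581,0.69419,-1.37930,0.76906,-0.84325
20,-0.08641,-0.36130,0.38315,0.00190,-0.01407,0.15521,0.07113,-0.16572,0.69398,-1.38934,0.76953,-0.85078
21,-0.08637,-0.36158,0.38622,0.00205,-0.01347,0.15247,0.07165,-0.16563,0.69378,-1.39697,0.76993,-0.85710
22,-0.08632,-0.36185,0.38921,0.00213,-0.01285,0.14801,0.07216,-0.16554,0.69358,-1.40274,0.77029,-0.86247
23,-0.08628,-0.36210,0.39211,0.00215,-0.01225,0.14241,0.07264,-0.16545,0.69339,-1.40712,0.77062,-0.86708
24,-0.08624,-0.36234,0.39489,0.00213,-0.01166,0.13612,0.07311,-0.16536,0.69321,-1.41043,0.77094,-0.87108
25,-0.08619,-0.36257,0.39754,0.00209,-0.01110,0.12945,0.07356,-0.16527,0.69303,4.10830,6.14852,-2.06710
26,-0.08889,-0.34910,0.39885,-0.26218,1.33301,-0.02590,0.07230,-0.16304,0.69423,-3.03682,-0.77509,-0.52922
27,-0.09271,-0.32799,0.39718,-0.12688,0.79472,-0.12065,0.06989,-0.15941,0.69632,-2.70652,-0.41882,-0.60790
28,-0.09443,-0.31568,0.39469,-0.04907,0.44765,-0.11713,0.06837,-0.15700,0.69765,-2.44291,-0.15764,-0.67468
29,-0.09496,-0.30901,0.39271,-0.00727,0.22693,-0.07441,0.06753,-0.15547,0.69844,-2.22931,0.03755,-0.72855
30,-0.09492,-0.30585,0.39178,0.00919,0.09505,-0.01492,0.06719,-0.15456,0.69885,-2.04648,0.18580,-0.77081
31,-0.09467,-0.30481,0.39194,0.01571,0.01076,0.02988,0.06720,-0.15409,0.69899,-1.89446,0.29938,-0.80049
32,-0.09436,-0.30507,0.39290,0.01379,-0.03388,0.06873,0.06742,-0.15394,0.69894,-1.77283,0.38232,-0.82175
33,-0.09412,-0.30600,0.39458,0.00997,-0.05958,0.09861,0.06779,-0.15399,0.69877,-1.67831,0.44510,-0.83830
34,-0.09395,-0.30737,0.39674,0.00712,-0.07687,0.11760,0.06826,-0.15420,0.69851,-1.60573,0.49428,-0.85135
35,-0.09383,-0.30902,0.39920,0.00515,-0.08820,0.12846,0.06878,-0.15451,0.69819,-1.55029,0.53302,-0.86173
36,-0.09374,-0.31084,0.40182,0.00382,-0.09507,0.13353,0.06933,-0.15488,0.69784,-1.50809,0.56369,-0.87009
37,-0.09368,-0.31278,0.40450,0.00294,-0.09861,0.13456,0.06989,-0.15529,0.69747,-1.47607,0.58811,-0.87689
38,-0.09363,-0.31476,0.40717,0.00239,-0.09969,0.13280,0.07045,-0.15572,0.69709,-1.45186,0.60770,-0.88249
39,-0.09358,-0.31674,0.40979,0.00206,-0.09898,0.12918,0.07100,-0.15616,0.69672,-1.43363,0.62354,-0.88717
40,-0.09354,-0.31870,0.41233,0.00190,-0.09699,0.12432,0.07154,-0.15659,0.69635,-1.42000,0.63645,-0.89113
41,-0.09351,-0.32060,0.41475,0.00185,-0.09413,0.11872,0.07205,-0.15702,0.69598,-1.40988,0.64709,-0.89451
42,-0.09347,-0.32245,0.41707,0.00187,-0.09068,0.11269,0.07254,-0.15743,0.69564,-1.40243,0.65594,-0.89743
43,-0.09343,-0.32422,0.41926,0.00195,-0.08689,0.10647,0.07301,-0.15782,0.69530,-1.39702,0.66338,-0.89999
44,-0.09339,-0.32591,0.42133,0.00206,-0.08290,0.10023,0.07346,-0.15819,0.69499,-1.39317,0.66972,-0.90224
45,-0.09335,-0.32753,0.42327,0.00219,-0.07884,0.09408,0.07388,-0.15854,0.69468,-1.39048,0.67517,-0.90424
46,-0.09331,-0.32906,0.42509,0.00233,-0.07479,0.08810,0.07427,-0.15887,0.69440,-1.38868,0.67991,-0.90603
47,-0.09326,-0.33051,0.42679,0.00247,-0.07083,0.08233,0.07464,-0.15918,0.69413,-1.38754,0.68408,-0.90764
48,-0.09321,-0.33189,0.42838,0.00261,-0.06698,0.07682,0.07499,-0.15947,0.69388,,,
# final tcp position (m): 0.07499 -0.15947 0.69388


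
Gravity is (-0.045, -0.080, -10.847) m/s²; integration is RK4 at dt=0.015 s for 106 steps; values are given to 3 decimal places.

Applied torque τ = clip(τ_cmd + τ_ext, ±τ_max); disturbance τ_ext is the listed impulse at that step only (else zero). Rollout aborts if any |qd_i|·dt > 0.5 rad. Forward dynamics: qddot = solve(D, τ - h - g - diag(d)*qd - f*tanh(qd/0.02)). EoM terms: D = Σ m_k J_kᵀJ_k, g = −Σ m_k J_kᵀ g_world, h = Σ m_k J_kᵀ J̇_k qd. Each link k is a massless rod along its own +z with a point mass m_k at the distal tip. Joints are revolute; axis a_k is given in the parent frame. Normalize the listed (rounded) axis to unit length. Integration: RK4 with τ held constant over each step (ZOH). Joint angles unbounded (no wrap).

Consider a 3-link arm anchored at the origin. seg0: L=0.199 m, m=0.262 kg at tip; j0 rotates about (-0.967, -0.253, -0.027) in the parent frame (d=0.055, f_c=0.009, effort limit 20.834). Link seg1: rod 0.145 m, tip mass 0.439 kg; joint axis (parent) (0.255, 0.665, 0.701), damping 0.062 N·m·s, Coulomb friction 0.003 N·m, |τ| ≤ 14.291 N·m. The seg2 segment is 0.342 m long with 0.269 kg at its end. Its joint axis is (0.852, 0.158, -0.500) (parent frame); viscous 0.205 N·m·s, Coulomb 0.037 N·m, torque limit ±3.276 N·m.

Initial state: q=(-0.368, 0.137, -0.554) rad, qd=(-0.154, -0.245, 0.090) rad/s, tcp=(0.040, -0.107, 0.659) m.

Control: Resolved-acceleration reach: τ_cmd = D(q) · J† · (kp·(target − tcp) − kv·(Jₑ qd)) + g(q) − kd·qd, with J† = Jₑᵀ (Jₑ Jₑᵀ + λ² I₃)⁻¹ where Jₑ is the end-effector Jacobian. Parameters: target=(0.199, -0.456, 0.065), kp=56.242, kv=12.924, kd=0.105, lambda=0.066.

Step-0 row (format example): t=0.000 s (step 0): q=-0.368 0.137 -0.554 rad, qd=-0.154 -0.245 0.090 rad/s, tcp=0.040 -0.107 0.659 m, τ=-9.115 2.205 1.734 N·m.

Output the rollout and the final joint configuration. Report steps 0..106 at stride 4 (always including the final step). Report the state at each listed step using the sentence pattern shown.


t=0.060 s (step 4): q=-0.478 0.197 -0.671 rad, qd=-2.869 1.170 -2.078 rad/s, tcp=0.050 -0.156 0.641 m, τ=-1.734 0.602 0.448 N·m.
t=0.120 s (step 8): q=-0.667 0.264 -0.764 rad, qd=-3.234 1.134 -1.116 rad/s, tcp=0.074 -0.258 0.598 m, τ=2.159 -0.207 -0.325 N·m.
t=0.180 s (step 12): q=-0.853 0.333 -0.812 rad, qd=-2.921 1.174 -0.538 rad/s, tcp=0.105 -0.360 0.535 m, τ=3.830 -0.572 -0.618 N·m.
t=0.240 s (step 16): q=-1.014 0.404 -0.835 rad, qd=-2.450 1.156 -0.264 rad/s, tcp=0.134 -0.441 0.462 m, τ=4.543 -0.707 -0.717 N·m.
t=0.300 s (step 20): q=-1.147 0.471 -0.846 rad, qd=-1.980 1.096 -0.154 rad/s, tcp=0.160 -0.499 0.390 m, τ=4.808 -0.729 -0.732 N·m.
t=0.360 s (step 24): q=-1.252 0.535 -0.855 rad, qd=-1.559 1.024 -0.124 rad/s, tcp=0.180 -0.537 0.325 m, τ=4.847 -0.694 -0.710 N·m.
t=0.420 s (step 28): q=-1.335 0.594 -0.862 rad, qd=-1.200 0.956 -0.129 rad/s, tcp=0.197 -0.561 0.269 m, τ=4.774 -0.635 -0.669 N·m.
t=0.480 s (step 32): q=-1.398 0.650 -0.870 rad, qd=-0.903 0.899 -0.148 rad/s, tcp=0.210 -0.576 0.225 m, τ=4.655 -0.569 -0.622 N·m.
t=0.540 s (step 36): q=-1.444 0.703 -0.880 rad, qd=-0.663 0.854 -0.169 rad/s, tcp=0.220 -0.584 0.190 m, τ=4.525 -0.504 -0.574 N·m.
t=0.600 s (step 40): q=-1.478 0.753 -0.891 rad, qd=-0.473 0.819 -0.191 rad/s, tcp=0.229 -0.588 0.163 m, τ=4.402 -0.444 -0.527 N·m.
t=0.660 s (step 44): q=-1.502 0.801 -0.903 rad, qd=-0.323 0.792 -0.211 rad/s, tcp=0.236 -0.590 0.144 m, τ=4.294 -0.390 -0.483 N·m.
t=0.720 s (step 48): q=-1.518 0.848 -0.916 rad, qd=-0.207 0.771 -0.230 rad/s, tcp=0.242 -0.590 0.129 m, τ=4.201 -0.343 -0.442 N·m.
t=0.780 s (step 52): q=-1.527 0.894 -0.931 rad, qd=-0.117 0.756 -0.249 rad/s, tcp=0.247 -0.589 0.119 m, τ=4.123 -0.302 -0.402 N·m.
t=0.840 s (step 56): q=-1.532 0.939 -0.946 rad, qd=-0.047 0.744 -0.267 rad/s, tcp=0.251 -0.587 0.111 m, τ=4.058 -0.265 -0.364 N·m.
t=0.900 s (step 60): q=-1.533 0.983 -0.963 rad, qd=0.006 0.735 -0.285 rad/s, tcp=0.255 -0.585 0.107 m, τ=4.006 -0.233 -0.328 N·m.
t=0.960 s (step 64): q=-1.532 1.027 -0.980 rad, qd=0.044 0.728 -0.304 rad/s, tcp=0.258 -0.583 0.104 m, τ=3.968 -0.203 -0.292 N·m.
t=1.020 s (step 68): q=-1.528 1.071 -0.999 rad, qd=0.077 0.726 -0.324 rad/s, tcp=0.261 -0.581 0.102 m, τ=3.933 -0.177 -0.257 N·m.
t=1.080 s (step 72): q=-1.523 1.114 -1.019 rad, qd=0.104 0.727 -0.345 rad/s, tcp=0.263 -0.578 0.102 m, τ=3.900 -0.153 -0.222 N·m.
t=1.140 s (step 76): q=-1.516 1.158 -1.040 rad, qd=0.129 0.731 -0.367 rad/s, tcp=0.265 -0.575 0.102 m, τ=3.868 -0.131 -0.187 N·m.
t=1.200 s (step 80): q=-1.507 1.202 -1.063 rad, qd=0.150 0.737 -0.391 rad/s, tcp=0.267 -0.573 0.103 m, τ=3.838 -0.110 -0.151 N·m.
t=1.260 s (step 84): q=-1.498 1.247 -1.087 rad, qd=0.169 0.745 -0.416 rad/s, tcp=0.268 -0.570 0.104 m, τ=3.808 -0.091 -0.115 N·m.
t=1.320 s (step 88): q=-1.487 1.292 -1.113 rad, qd=0.188 0.755 -0.443 rad/s, tcp=0.269 -0.567 0.106 m, τ=3.779 -0.074 -0.079 N·m.
t=1.380 s (step 92): q=-1.475 1.337 -1.140 rad, qd=0.206 0.765 -0.472 rad/s, tcp=0.270 -0.564 0.108 m, τ=3.750 -0.057 -0.043 N·m.
t=1.440 s (step 96): q=-1.462 1.383 -1.170 rad, qd=0.224 0.775 -0.503 rad/s, tcp=0.271 -0.561 0.110 m, τ=3.720 -0.043 -0.006 N·m.
t=1.500 s (step 100): q=-1.448 1.430 -1.201 rad, qd=0.242 0.785 -0.535 rad/s, tcp=0.271 -0.557 0.112 m, τ=3.688 -0.030 0.031 N·m.
t=1.560 s (step 104): q=-1.433 1.477 -1.234 rad, qd=0.260 0.792 -0.568 rad/s, tcp=0.271 -0.554 0.115 m, τ=3.654 -0.018 0.068 N·m.
t=1.590 s (step 106): q=-1.425 1.501 -1.251 rad, qd=0.269 0.795 -0.584 rad/s, tcp=0.271 -0.552 0.116 m.
final q (rad): -1.425 1.501 -1.251


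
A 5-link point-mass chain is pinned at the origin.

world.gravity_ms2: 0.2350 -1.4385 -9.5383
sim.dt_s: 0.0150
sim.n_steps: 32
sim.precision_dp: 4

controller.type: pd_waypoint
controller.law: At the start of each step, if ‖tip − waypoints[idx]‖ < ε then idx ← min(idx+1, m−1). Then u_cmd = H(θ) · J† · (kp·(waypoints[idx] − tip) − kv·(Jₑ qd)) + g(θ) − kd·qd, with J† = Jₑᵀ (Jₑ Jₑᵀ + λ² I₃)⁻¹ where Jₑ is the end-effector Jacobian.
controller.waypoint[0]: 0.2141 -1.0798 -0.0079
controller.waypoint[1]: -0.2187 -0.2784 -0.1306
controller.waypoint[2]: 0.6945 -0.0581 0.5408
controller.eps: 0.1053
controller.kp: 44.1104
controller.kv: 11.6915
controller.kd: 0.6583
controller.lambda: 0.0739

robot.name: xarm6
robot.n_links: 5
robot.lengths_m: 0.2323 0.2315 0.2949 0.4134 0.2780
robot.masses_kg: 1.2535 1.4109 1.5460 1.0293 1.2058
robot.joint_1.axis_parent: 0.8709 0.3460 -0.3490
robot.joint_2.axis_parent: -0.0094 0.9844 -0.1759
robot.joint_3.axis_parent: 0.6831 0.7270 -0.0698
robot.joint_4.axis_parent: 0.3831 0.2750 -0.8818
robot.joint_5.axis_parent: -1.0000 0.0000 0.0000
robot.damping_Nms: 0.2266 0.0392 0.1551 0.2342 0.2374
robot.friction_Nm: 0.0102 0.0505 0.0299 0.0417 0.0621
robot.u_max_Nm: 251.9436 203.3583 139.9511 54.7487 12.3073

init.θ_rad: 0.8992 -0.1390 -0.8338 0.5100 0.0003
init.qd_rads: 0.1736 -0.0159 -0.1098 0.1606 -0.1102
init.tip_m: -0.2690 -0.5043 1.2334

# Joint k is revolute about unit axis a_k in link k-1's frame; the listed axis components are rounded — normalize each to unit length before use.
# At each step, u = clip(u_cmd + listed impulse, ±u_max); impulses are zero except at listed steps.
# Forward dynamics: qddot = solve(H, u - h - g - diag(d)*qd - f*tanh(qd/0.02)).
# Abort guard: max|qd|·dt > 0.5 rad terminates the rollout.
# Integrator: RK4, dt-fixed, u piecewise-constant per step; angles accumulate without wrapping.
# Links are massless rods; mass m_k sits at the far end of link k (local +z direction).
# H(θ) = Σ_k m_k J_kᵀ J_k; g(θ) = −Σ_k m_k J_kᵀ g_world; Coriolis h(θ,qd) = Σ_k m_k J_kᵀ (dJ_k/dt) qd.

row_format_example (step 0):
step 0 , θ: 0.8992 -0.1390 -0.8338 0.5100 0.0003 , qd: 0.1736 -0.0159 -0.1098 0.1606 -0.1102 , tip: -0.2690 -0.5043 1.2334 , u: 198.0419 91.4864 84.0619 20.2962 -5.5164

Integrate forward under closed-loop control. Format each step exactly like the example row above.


step 1 , θ: 0.9212 -0.1349 -0.8547 0.5091 -0.0012 , qd: 2.7426 0.5492 -2.6329 -0.3278 -0.1085 , tip: -0.2674 -0.5092 1.2270 , u: 158.6240 75.1606 69.3900 16.3494 -4.1389
step 2 , θ: 0.9775 -0.1242 -0.9067 0.4977 -0.0036 , qd: 4.7508 0.8431 -4.2203 -1.2961 -0.2484 , tip: -0.2616 -0.5198 1.2113 , u: 121.0994 59.2346 54.2695 12.9134 -2.7624
step 3 , θ: 1.0599 -0.1105 -0.9774 0.4733 -0.0071 , qd: 6.2348 0.9711 -5.1337 -2.0622 -0.2559 , tip: -0.2517 -0.5353 1.1875 , u: 85.7864 43.1279 39.3960 9.6513 -1.6737
step 4 , θ: 1.1612 -0.0956 -1.0577 0.4388 -0.0102 , qd: 7.2593 0.9984 -5.5068 -2.6374 -0.1915 , tip: -0.2378 -0.5553 1.1567 , u: 53.9908 27.4058 25.5514 6.6783 -0.8290
step 5 , θ: 1.2749 -0.0806 -1.1406 0.3970 -0.0119 , qd: 7.8983 0.9917 -5.4992 -3.0227 -0.0596 , tip: -0.2203 -0.5790 1.1199 , u: 26.5364 12.6014 13.1997 4.0513 -0.2199
step 6 , θ: 1.3958 -0.0657 -1.2213 0.3500 -0.0115 , qd: 8.2200 1.0027 -5.2346 -3.3151 0.0915 , tip: -0.1998 -0.6058 1.0781 , u: 3.6037 -0.7993 2.4947 1.8162 0.2163
step 7 , θ: 1.5196 -0.0502 -1.2968 0.2992 -0.0084 , qd: 8.2782 1.0688 -4.8269 -3.4901 0.3273 , tip: -0.1770 -0.6350 1.0323 , u: -15.0717 -12.5484 -6.5905 -0.0879 0.4559
step 8 , θ: 1.6426 -0.0333 -1.3656 0.2463 -0.0011 , qd: 8.1176 1.2040 -4.3372 -3.5911 0.6651 , tip: -0.1526 -0.6659 0.9833 , u: -29.9487 -22.4312 -14.1628 -1.7072 0.5274
step 9 , θ: 1.7619 -0.0138 -1.4267 0.1921 0.0119 , qd: 7.7761 1.4113 -3.8083 -3.6325 1.1018 , tip: -0.1276 -0.6974 0.9316 , u: -41.6023 -30.3417 -20.3818 -3.1250 0.4873
step 10 , θ: 1.8749 0.0094 -1.4797 0.1377 0.0321 , qd: 7.2887 1.6808 -3.2742 -3.5793 1.6328 , tip: -0.1026 -0.7289 0.8780 , u: -50.6041 -36.3175 -25.4298 -4.4447 0.3884
step 11 , θ: 1.9798 0.0368 -1.5248 0.0849 0.0606 , qd: 6.6916 1.9876 -2.7573 -3.3946 2.2224 , tip: -0.0787 -0.7596 0.8231 , u: -57.4790 -40.5176 -29.5048 -5.7439 0.2897
step 12 , θ: 2.0752 0.0690 -1.5624 0.0356 0.0979 , qd: 6.0222 2.2948 -2.2711 -3.0592 2.8017 , tip: -0.0566 -0.7887 0.7674 , u: -62.6946 -43.2117 -32.8214 -7.0587 0.2507
step 13 , θ: 2.1602 0.1056 -1.5929 -0.0078 0.1433 , qd: 5.3170 2.5624 -1.8195 -2.5992 3.2769 , tip: -0.0371 -0.8160 0.7116 , u: -66.6298 -44.7396 -35.5977 -8.3723 0.3254
step 14 , θ: 2.2346 0.1457 -1.6168 -0.0437 0.1944 , qd: 4.6081 2.7596 -1.4001 -2.0830 3.5627 , tip: -0.0206 -0.8412 0.6565 , u: -69.5314 -45.4468 -38.0188 -9.6299 0.5482
step 15 , θ: 2.2985 0.1882 -1.6348 -0.0718 0.2483 , qd: 3.9210 2.8736 -1.0101 -1.5873 3.6197 , tip: -0.0072 -0.8645 0.6026 , u: -71.5032 -45.6126 -40.1931 -10.7688 0.9199
step 16 , θ: 2.3524 0.2318 -1.6472 -0.0928 0.3016 , qd: 3.2752 2.9079 -0.6504 -1.1652 3.4642 , tip: 0.0034 -0.8861 0.5507 , u: -72.5566 -45.4063 -42.1296 -11.7400 1.4073
step 17 , θ: 2.3970 0.2753 -1.6545 -0.1080 0.3513 , qd: 2.6843 2.8754 -0.3256 -0.8372 3.1502 , tip: 0.0115 -0.9064 0.5011 , u: -72.6980 -44.8986 -43.7611 -12.5138 1.9578
step 18 , θ: 2.4332 0.3180 -1.6572 -0.1188 0.3955 , qd: 2.1568 2.7925 -0.0413 -0.5998 2.7431 , tip: 0.0178 -0.9254 0.4541 , u: -71.9925 -44.1162 -45.0012 -13.0793 2.5156
step 19 , θ: 2.4620 0.3591 -1.6561 -0.1265 0.4334 , qd: 1.6966 2.6776 0.1926 -0.4284 2.2997 , tip: 0.0229 -0.9433 0.4100 , u: -70.5796 -43.1017 -45.8014 -13.4528 3.0358
step 20 , θ: 2.4845 0.3984 -1.6518 -0.1320 0.4647 , qd: 1.3028 2.5424 0.3816 -0.3177 1.8660 , tip: 0.0272 -0.9601 0.3688 , u: -68.6226 -41.8933 -46.1507 -13.6416 3.4846
step 21 , θ: 2.5015 0.4355 -1.6450 -0.1362 0.4897 , qd: 0.9713 2.3970 0.5270 -0.2482 1.4716 , tip: 0.0314 -0.9759 0.3305 , u: -66.2983 -40.5610 -46.0954 -13.6770 3.8440
step 22 , θ: 2.5139 0.4704 -1.6363 -0.1396 0.5092 , qd: 0.6963 2.2492 0.6316 -0.2032 1.1312 , tip: 0.0356 -0.9906 0.2949 , u: -63.7616 -39.1708 -45.7038 -13.5927 4.1095
step 23 , θ: 2.5227 0.5031 -1.6263 -0.1424 0.5240 , qd: 0.4712 2.1037 0.6998 -0.1717 0.8490 , tip: 0.0400 -1.0042 0.2621 , u: -61.1340 -37.7737 -45.0476 -13.4186 4.2856
step 24 , θ: 2.5283 0.5336 -1.6155 -0.1447 0.5350 , qd: 0.2891 1.9637 0.7371 -0.1464 0.6228 , tip: 0.0449 -1.0166 0.2318 , u: -58.5045 -36.4035 -44.1927 -13.1794 4.3824
step 25 , θ: 2.5316 0.5621 -1.6044 -0.1468 0.5430 , qd: 0.1436 1.8306 0.7490 -0.1234 0.4467 , tip: 0.0502 -1.0279 0.2040 , u: -55.9346 -35.0794 -43.1954 -12.8945 4.4127
step 26 , θ: 2.5329 0.5886 -1.5932 -0.1484 0.5487 , qd: 0.0287 1.7054 0.7407 -0.1009 0.3135 , tip: 0.0560 -1.0380 0.1786 , u: -53.4649 -33.8102 -42.1019 -12.5789 4.3896
step 27 , θ: 2.5326 0.6133 -1.5823 -0.1498 0.5526 , qd: -0.0606 1.5881 0.7169 -0.0782 0.2154 , tip: 0.0622 -1.0471 0.1554 , u: -51.1233 -32.5982 -40.9493 -12.2439 4.3259
step 28 , θ: 2.5312 0.6363 -1.5718 -0.1508 0.5553 , qd: -0.1292 1.4787 0.6819 -0.0560 0.1450 , tip: 0.0687 -1.0550 0.1343 , u: -48.9219 -31.4413 -39.7662 -11.8975 4.2329
step 29 , θ: 2.5288 0.6578 -1.5619 -0.1515 0.5571 , qd: -0.1810 1.3771 0.6395 -0.0354 0.0961 , tip: 0.0754 -1.0620 0.1152 , u: -46.8669 -30.3357 -38.5752 -11.5457 4.1201
step 30 , θ: 2.5258 0.6777 -1.5526 -0.1519 0.5583 , qd: -0.2193 1.2828 0.5930 -0.0188 0.0631 , tip: 0.0823 -1.0681 0.0979 , u: -44.9600 -29.2760 -37.3922 -11.1914 3.9955
step 31 , θ: 2.5223 0.6963 -1.5441 -0.1521 0.5591 , qd: -0.2468 1.1955 0.5457 -0.0088 0.0418 , tip: 0.0894 -1.0733 0.0824 , u: -43.1994 -28.2570 -36.2288 -10.8357 3.8650
step 32 , θ: 2.5185 0.7136 -1.5363 -0.1522 0.5596 , qd: -0.2657 1.1146 0.4986 -0.0036 0.0296 , tip: 0.0964 -1.0777 0.0685


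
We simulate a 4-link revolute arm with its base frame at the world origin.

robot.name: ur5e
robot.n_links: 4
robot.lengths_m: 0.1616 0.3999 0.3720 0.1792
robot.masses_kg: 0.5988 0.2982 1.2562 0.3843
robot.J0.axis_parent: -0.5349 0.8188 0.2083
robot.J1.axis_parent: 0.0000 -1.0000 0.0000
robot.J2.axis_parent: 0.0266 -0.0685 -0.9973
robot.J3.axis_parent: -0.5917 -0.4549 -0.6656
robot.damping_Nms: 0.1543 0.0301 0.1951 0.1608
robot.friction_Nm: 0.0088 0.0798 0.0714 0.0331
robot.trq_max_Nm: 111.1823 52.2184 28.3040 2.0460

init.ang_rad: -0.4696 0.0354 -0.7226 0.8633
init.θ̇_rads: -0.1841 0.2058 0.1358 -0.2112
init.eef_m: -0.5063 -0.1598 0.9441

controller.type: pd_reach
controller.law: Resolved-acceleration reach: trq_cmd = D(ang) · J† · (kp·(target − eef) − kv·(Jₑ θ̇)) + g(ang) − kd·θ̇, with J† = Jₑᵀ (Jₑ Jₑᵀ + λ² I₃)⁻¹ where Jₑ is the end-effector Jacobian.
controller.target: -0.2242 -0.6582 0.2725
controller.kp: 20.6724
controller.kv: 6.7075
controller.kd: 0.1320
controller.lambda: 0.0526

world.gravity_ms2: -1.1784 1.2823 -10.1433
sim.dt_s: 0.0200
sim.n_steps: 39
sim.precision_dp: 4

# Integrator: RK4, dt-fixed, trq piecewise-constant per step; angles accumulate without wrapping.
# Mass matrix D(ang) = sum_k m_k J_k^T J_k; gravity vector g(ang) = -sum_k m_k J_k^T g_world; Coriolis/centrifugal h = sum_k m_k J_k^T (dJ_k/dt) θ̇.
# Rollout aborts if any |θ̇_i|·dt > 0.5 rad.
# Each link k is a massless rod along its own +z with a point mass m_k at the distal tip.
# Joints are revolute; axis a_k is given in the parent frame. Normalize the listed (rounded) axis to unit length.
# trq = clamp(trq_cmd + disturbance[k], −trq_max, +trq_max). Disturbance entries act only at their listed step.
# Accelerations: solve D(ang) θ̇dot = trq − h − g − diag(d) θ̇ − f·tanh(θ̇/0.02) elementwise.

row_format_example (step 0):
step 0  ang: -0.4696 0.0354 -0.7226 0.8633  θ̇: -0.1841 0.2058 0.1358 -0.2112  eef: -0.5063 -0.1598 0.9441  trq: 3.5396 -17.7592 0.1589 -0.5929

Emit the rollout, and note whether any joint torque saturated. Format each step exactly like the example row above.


step 1  ang: -0.4808 0.0298 -0.7260 0.8817  θ̇: -0.9064 -0.7284 0.3924 1.5646  eef: -0.5115 -0.1633 0.9394  trq: 4.1812 -16.4812 0.1144 -0.7623
step 2  ang: -0.5047 0.0079 -0.7231 0.9165  θ̇: -1.4718 -1.4444 0.5076 1.6959  eef: -0.5141 -0.1724 0.9340  trq: 4.4455 -14.7726 0.0998 -0.6706
step 3  ang: -0.5389 -0.0271 -0.7191 0.9516  θ̇: -1.9402 -2.0368 0.2652 1.6904  eef: -0.5143 -0.1874 0.9285  trq: 4.9610 -13.2649 0.1342 -0.5663
step 4  ang: -0.5815 -0.0725 -0.7146 0.9843  θ̇: -2.3128 -2.5115 0.2139 1.5610  eef: -0.5126 -0.2078 0.9227  trq: 5.4064 -11.8097 0.1443 -0.4561
step 5  ang: -0.6307 -0.1265 -0.7095 1.0138  θ̇: -2.6082 -2.8882 0.2804 1.3950  eef: -0.5090 -0.2326 0.9161  trq: 5.8643 -10.4538 0.1381 -0.3529
step 6  ang: -0.6852 -0.1872 -0.7035 1.0402  θ̇: -2.8425 -3.1842 0.3210 1.2393  eef: -0.5040 -0.2610 0.9083  trq: 6.4484 -9.2571 0.1341 -0.2619
step 7  ang: -0.7438 -0.2531 -0.6966 1.0633  θ̇: -3.0258 -3.4097 0.3586 1.0778  eef: -0.4976 -0.2922 0.8989  trq: 7.1303 -8.2083 0.1291 -0.1797
step 8  ang: -0.8057 -0.3229 -0.6892 1.0832  θ̇: -3.1683 -3.5754 0.3856 0.9177  eef: -0.4900 -0.3253 0.8876  trq: 7.8977 -7.3112 0.1241 -0.1065
step 9  ang: -0.8701 -0.3955 -0.6812 1.0999  θ̇: -3.2781 -3.6904 0.4024 0.7620  eef: -0.4815 -0.3598 0.8742  trq: 8.7234 -6.5630 0.1192 -0.0419
step 10  ang: -0.9365 -0.4700 -0.6731 1.1136  θ̇: -3.3620 -3.7625 0.4090 0.6139  eef: -0.4722 -0.3948 0.8587  trq: 9.5774 -5.9594 0.1145 0.0144
step 11  ang: -1.0043 -0.5456 -0.6649 1.1244  θ̇: -3.4250 -3.7983 0.4062 0.4761  eef: -0.4623 -0.4298 0.8409  trq: 10.4284 -5.4940 0.1104 0.0627
step 12  ang: -1.0732 -0.6216 -0.6569 1.1326  θ̇: -3.4712 -3.8036 0.3953 0.3503  eef: -0.4518 -0.4641 0.8211  trq: 11.2474 -5.1589 0.1067 0.1034
step 13  ang: -1.1429 -0.6974 -0.6492 1.1384  θ̇: -3.5036 -3.7832 0.3776 0.2379  eef: -0.4409 -0.4974 0.7995  trq: 12.0096 -4.9450 0.1037 0.1369
step 14  ang: -1.2131 -0.7726 -0.6419 1.1421  θ̇: -3.5241 -3.7411 0.3547 0.1392  eef: -0.4299 -0.5291 0.7762  trq: 12.6955 -4.8430 0.1013 0.1635
step 15  ang: -1.2837 -0.8468 -0.6350 1.1440  θ̇: -3.5341 -3.6811 0.3279 0.0548  eef: -0.4187 -0.5590 0.7516  trq: 13.2916 -4.8425 0.0995 0.1835
step 16  ang: -1.3543 -0.9197 -0.6288 1.1445  θ̇: -3.5364 -3.6087 0.2780 0.0367  eef: -0.4075 -0.5868 0.7260  trq: 13.8090 -4.9485 0.1005 0.1889
step 17  ang: -1.4250 -0.9910 -0.6233 1.1445  θ̇: -3.5295 -3.5243 0.2382 0.0324  eef: -0.3965 -0.6123 0.6998  trq: 14.2110 -5.1235 0.1006 0.1884
step 18  ang: -1.4953 -1.0605 -0.6183 1.1441  θ̇: -3.5118 -3.4277 0.2161 -0.0065  eef: -0.3857 -0.6353 0.6732  trq: 14.4937 -5.3505 0.0992 0.1902
step 19  ang: -1.5653 -1.1280 -0.6141 1.1437  θ̇: -3.4857 -3.3239 0.1903 -0.0161  eef: -0.3752 -0.6560 0.6465  trq: 14.6875 -5.6392 0.0987 0.1843
step 20  ang: -1.6347 -1.1934 -0.6106 1.1434  θ̇: -3.4490 -3.2122 0.1775 -0.0473  eef: -0.3651 -0.6741 0.6201  trq: 14.7827 -5.9638 0.0972 0.1792
step 21  ang: -1.7033 -1.2566 -0.6076 1.1428  θ̇: -3.4027 -3.0958 0.1482 -0.0595  eef: -0.3556 -0.6901 0.5943  trq: 14.8148 -6.3351 0.0982 0.1687
step 22  ang: -1.7709 -1.3173 -0.6052 1.1421  θ̇: -3.3464 -2.9761 0.1099 -0.0424  eef: -0.3465 -0.7038 0.5693  trq: 14.7873 -6.7384 0.1004 0.1515
step 23  ang: -1.8372 -1.3757 -0.6033 1.1414  θ̇: -3.2780 -2.8522 0.0842 -0.0390  eef: -0.3380 -0.7155 0.5453  trq: 14.6898 -7.1452 0.1011 0.1347
step 24  ang: -1.9020 -1.4316 -0.6019 1.1408  θ̇: -3.1977 -2.7252 0.0601 -0.0386  eef: -0.3301 -0.7252 0.5224  trq: 14.5420 -7.5534 0.1018 0.1172
step 25  ang: -1.9652 -1.4849 -0.6010 1.1402  θ̇: -3.1054 -2.5956 0.0608 -0.0466  eef: -0.3229 -0.7333 0.5008  trq: 14.3397 -7.9421 0.0990 0.1000
step 26  ang: -2.0264 -1.5356 -0.6004 1.1396  θ̇: -3.0015 -2.4631 0.1603 -0.0959  eef: -0.3162 -0.7398 0.4805  trq: 14.0503 -8.2660 0.0826 0.0884
step 27  ang: -2.0854 -1.5837 -0.5990 1.1388  θ̇: -2.8891 -2.3318 0.1840 -0.1002  eef: -0.3101 -0.7450 0.4618  trq: 13.7957 -8.6176 0.0760 0.0701
step 28  ang: -2.1421 -1.6291 -0.5974 1.1379  θ̇: -2.7666 -2.1997 0.2397 -0.1191  eef: -0.3047 -0.7489 0.4446  trq: 13.5099 -8.9278 0.0646 0.0544
step 29  ang: -2.1963 -1.6720 -0.5956 1.1370  θ̇: -2.6357 -2.0688 0.2395 -0.1126  eef: -0.2997 -0.7518 0.4289  trq: 13.2518 -9.2416 0.0605 0.0358
step 30  ang: -2.2477 -1.7122 -0.5940 1.1364  θ̇: -2.4968 -1.9389 0.2217 -0.0969  eef: -0.2954 -0.7539 0.4146  trq: 12.9999 -9.5330 0.0586 0.0166
step 31  ang: -2.2963 -1.7498 -0.5928 1.1361  θ̇: -2.3516 -1.8108 0.2000 -0.0775  eef: -0.2916 -0.7551 0.4017  trq: 12.7497 -9.7925 0.0571 -0.0021
step 32  ang: -2.3420 -1.7849 -0.5921 1.1363  θ̇: -2.2024 -1.6857 0.1792 -0.0567  eef: -0.2882 -0.7557 0.3901  trq: 12.5022 -10.0172 0.0553 -0.0197
step 33  ang: -2.3846 -1.8175 -0.5918 1.1368  θ̇: -2.0519 -1.5650 0.1600 -0.0355  eef: -0.2853 -0.7558 0.3798  trq: 12.2599 -10.2074 0.0533 -0.0361
step 34  ang: -2.4242 -1.8478 -0.5918 1.1377  θ̇: -1.9030 -1.4500 0.1426 -0.0153  eef: -0.2828 -0.7555 0.3707  trq: 12.0249 -10.3646 0.0511 -0.0509
step 35  ang: -2.4609 -1.8758 -0.5922 1.1389  θ̇: -1.7583 -1.3419 0.1266 0.0012  eef: -0.2805 -0.7548 0.3628  trq: 11.7986 -10.4910 0.0488 -0.0637
step 36  ang: -2.4947 -1.9017 -0.5928 1.1403  θ̇: -1.6205 -1.2418 0.1114 0.0116  eef: -0.2785 -0.7539 0.3558  trq: 11.5819 -10.5893 0.0467 -0.0742
step 37  ang: -2.5259 -1.9256 -0.5936 1.1418  θ̇: -1.4915 -1.1507 0.0980 0.0210  eef: -0.2767 -0.7529 0.3498  trq: 11.3758 -10.6631 0.0444 -0.0833
step 38  ang: -2.5545 -1.9478 -0.5947 1.1434  θ̇: -1.3730 -1.0690 0.0868 0.0298  eef: -0.2751 -0.7516 0.3446  trq: 11.1803 -10.7156 0.0420 -0.0914
step 39  ang: -2.5808 -1.9685 -0.5959 1.1452  θ̇: -1.2657 -0.9968 0.0776 0.0376  eef: -0.2735 -0.7503 0.3401
any joint saturated: no


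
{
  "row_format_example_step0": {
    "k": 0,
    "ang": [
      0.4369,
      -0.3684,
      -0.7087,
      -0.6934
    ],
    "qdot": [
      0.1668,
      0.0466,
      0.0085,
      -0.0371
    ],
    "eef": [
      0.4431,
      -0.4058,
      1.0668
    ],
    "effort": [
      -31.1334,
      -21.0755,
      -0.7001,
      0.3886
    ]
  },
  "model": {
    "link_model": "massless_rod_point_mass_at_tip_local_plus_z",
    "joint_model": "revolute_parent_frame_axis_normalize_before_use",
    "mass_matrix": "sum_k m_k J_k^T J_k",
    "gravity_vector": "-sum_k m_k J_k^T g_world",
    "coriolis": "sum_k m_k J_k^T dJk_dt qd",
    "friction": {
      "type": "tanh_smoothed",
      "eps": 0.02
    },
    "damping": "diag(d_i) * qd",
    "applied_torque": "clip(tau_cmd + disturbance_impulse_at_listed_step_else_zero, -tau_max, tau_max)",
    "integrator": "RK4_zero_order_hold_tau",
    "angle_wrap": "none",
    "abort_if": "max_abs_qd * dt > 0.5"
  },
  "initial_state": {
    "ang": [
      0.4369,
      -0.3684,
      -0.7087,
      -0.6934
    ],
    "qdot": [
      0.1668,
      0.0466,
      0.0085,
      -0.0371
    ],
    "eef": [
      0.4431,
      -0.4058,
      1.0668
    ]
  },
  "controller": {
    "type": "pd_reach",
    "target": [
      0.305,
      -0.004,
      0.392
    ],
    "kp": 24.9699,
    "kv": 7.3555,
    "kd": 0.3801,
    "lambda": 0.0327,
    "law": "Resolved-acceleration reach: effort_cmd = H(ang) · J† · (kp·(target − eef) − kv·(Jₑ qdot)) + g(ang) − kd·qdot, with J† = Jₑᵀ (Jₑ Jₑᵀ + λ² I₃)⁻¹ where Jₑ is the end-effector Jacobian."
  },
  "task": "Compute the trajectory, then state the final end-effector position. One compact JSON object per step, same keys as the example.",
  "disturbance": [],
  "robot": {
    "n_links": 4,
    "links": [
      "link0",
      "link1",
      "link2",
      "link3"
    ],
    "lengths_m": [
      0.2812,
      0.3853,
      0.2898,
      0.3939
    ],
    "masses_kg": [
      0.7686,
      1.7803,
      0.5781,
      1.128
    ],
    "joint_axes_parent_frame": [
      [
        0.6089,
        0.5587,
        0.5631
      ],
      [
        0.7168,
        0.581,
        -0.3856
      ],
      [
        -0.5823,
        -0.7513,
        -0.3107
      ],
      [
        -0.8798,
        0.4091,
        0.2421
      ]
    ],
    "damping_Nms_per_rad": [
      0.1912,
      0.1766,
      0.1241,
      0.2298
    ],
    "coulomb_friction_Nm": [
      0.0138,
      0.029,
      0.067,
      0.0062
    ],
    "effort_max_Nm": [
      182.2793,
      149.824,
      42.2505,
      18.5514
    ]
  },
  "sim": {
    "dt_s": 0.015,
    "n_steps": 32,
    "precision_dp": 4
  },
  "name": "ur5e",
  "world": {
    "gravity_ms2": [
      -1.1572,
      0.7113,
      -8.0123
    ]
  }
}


{"k":1,"ang":[0.4364,-0.3695,-0.716,-0.6982],"qdot":[-0.2427,-0.1853,-0.9836,-0.5885],"eef":[0.4449,-0.406,1.0634],"effort":[-27.8143,-18.8552,0.1469,0.7652]}
{"k":2,"ang":[0.4298,-0.3733,-0.737,-0.7099],"qdot":[-0.6383,-0.307,-1.8055,-0.969],"eef":[0.4458,-0.4041,1.0569],"effort":[-24.3571,-16.5743,0.7837,1.0186]}
{"k":3,"ang":[0.4175,-0.3783,-0.7691,-0.7263],"qdot":[-0.9993,-0.3553,-2.4726,-1.2014],"eef":[0.4457,-0.4001,1.0479],"effort":[-20.9159,-14.3218,1.2816,1.181]}
{"k":4,"ang":[0.4002,-0.3837,-0.8102,-0.7453],"qdot":[-1.3126,-0.3605,-3.0026,-1.3099],"eef":[0.4448,-0.3942,1.0368],"effort":[-17.6196,-12.1716,1.694,1.2783]}
{"k":5,"ang":[0.3786,-0.3891,-0.8583,-0.7651],"qdot":[-1.5715,-0.3465,-3.4137,-1.3205],"eef":[0.4431,-0.3867,1.024],"effort":[-14.5545,-10.172,2.059,1.3308]}
{"k":6,"ang":[0.3536,-0.3942,-0.9119,-0.7845],"qdot":[-1.7748,-0.3294,-3.7226,-1.2593],"eef":[0.4407,-0.3777,1.0098],"effort":[-11.7656,-8.347,2.4019,1.3538]}
{"k":7,"ang":[0.3258,-0.3991,-0.9694,-0.8027],"qdot":[-1.925,-0.3191,-3.9443,-1.1506],"eef":[0.4376,-0.3676,0.9945],"effort":[-9.2658,-6.7024,2.7375,1.3585]}
{"k":8,"ang":[0.2962,-0.4039,-1.0297,-0.819],"qdot":[-2.0269,-0.32,-4.0922,-1.0149],"eef":[0.4339,-0.3563,0.9782],"effort":[-7.0468,-5.2319,3.0737,1.3521]}
{"k":9,"ang":[0.2654,-0.4088,-1.0917,-0.8331],"qdot":[-2.0871,-0.3332,-4.1779,-0.8684],"eef":[0.4297,-0.3443,0.9613],"effort":[-5.0885,-3.9232,3.4132,1.3391]}
{"k":10,"ang":[0.2339,-0.414,-1.1546,-0.8451],"qdot":[-2.1122,-0.3574,-4.212,-0.7226],"eef":[0.4251,-0.3316,0.9437],"effort":[-3.3661,-2.7617,3.7561,1.3215]}
{"k":11,"ang":[0.2023,-0.4196,-1.2177,-0.8549],"qdot":[-2.109,-0.39,-4.2041,-0.5848],"eef":[0.4201,-0.3184,0.9258],"effort":[-1.8541,-1.7324,4.1003,1.3001]}
{"k":12,"ang":[0.1709,-0.4258,-1.2805,-0.8627],"qdot":[-2.0836,-0.4281,-4.1624,-0.4588],"eef":[0.4148,-0.3049,0.9075],"effort":[-0.5285,-0.8216,4.4432,1.2748]}
{"k":13,"ang":[0.14,-0.4325,-1.3424,-0.8688],"qdot":[-2.0414,-0.469,-4.0943,-0.3461],"eef":[0.4094,-0.2913,0.8891],"effort":[0.6322,-0.0168,4.7815,1.245]}
{"k":14,"ang":[0.1098,-0.4399,-1.4031,-0.8732],"qdot":[-1.9869,-0.5103,-4.0056,-0.2465],"eef":[0.4037,-0.2775,0.8705],"effort":[1.6472,0.6932,5.1121,1.2103]}
{"k":15,"ang":[0.0805,-0.4479,-1.4624,-0.8763],"qdot":[-1.9237,-0.5501,-3.9016,-0.159],"eef":[0.398,-0.2638,0.852],"effort":[2.5333,1.3183,5.4321,1.1702]}
{"k":16,"ang":[0.0522,-0.4564,-1.52,-0.8781],"qdot":[-1.8548,-0.5871,-3.7863,-0.0824],"eef":[0.3922,-0.2502,0.8335],"effort":[3.3053,1.8674,5.7389,1.1248]}
{"k":17,"ang":[0.0249,-0.4655,-1.5759,-0.8789],"qdot":[-1.7823,-0.6203,-3.6629,-0.0152],"eef":[0.3865,-0.2369,0.8152],"effort":[3.9764,2.3485,6.0303,1.0743]}
{"k":18,"ang":[-0.0012,-0.475,-1.6298,-0.8787],"qdot":[-1.7069,-0.6505,-3.5343,0.0418],"eef":[0.3809,-0.2238,0.7971],"effort":[4.5603,2.7704,6.3047,1.0208]}
{"k":19,"ang":[-0.0263,-0.485,-1.6818,-0.8777],"qdot":[-1.6309,-0.676,-3.4024,0.0917],"eef":[0.3753,-0.211,0.7793],"effort":[5.0652,3.138,6.5609,0.9636]}
{"k":20,"ang":[-0.0501,-0.4953,-1.7318,-0.876],"qdot":[-1.5556,-0.696,-3.2688,0.1365],"eef":[0.3699,-0.1986,0.7618],"effort":[5.4991,3.4564,6.798,0.9026]}
{"k":21,"ang":[-0.0729,-0.5059,-1.7799,-0.8736],"qdot":[-1.4817,-0.7108,-3.1348,0.1766],"eef":[0.3646,-0.1867,0.7447],"effort":[5.8707,3.7313,7.0158,0.8388]}
{"k":22,"ang":[-0.0946,-0.5166,-1.8259,-0.8707],"qdot":[-1.4096,-0.7205,-3.0014,0.2125],"eef":[0.3596,-0.1752,0.7279],"effort":[6.1873,3.9676,7.2141,0.7732]}
{"k":23,"ang":[-0.1152,-0.5275,-1.8699,-0.8673],"qdot":[-1.3395,-0.7254,-2.8695,0.2444],"eef":[0.3547,-0.1642,0.7116],"effort":[6.4558,4.1698,7.3932,0.7067]}
{"k":24,"ang":[-0.1347,-0.5384,-1.9119,-0.8635],"qdot":[-1.2716,-0.7259,-2.7396,0.2726],"eef":[0.3501,-0.1536,0.6957],"effort":[6.6819,4.3418,7.5536,0.6402]}
{"k":25,"ang":[-0.1533,-0.5492,-1.9521,-0.8592],"qdot":[-1.206,-0.7223,-2.6122,0.2972],"eef":[0.3457,-0.1436,0.6803],"effort":[6.8708,4.4872,7.6961,0.5745]}
{"k":26,"ang":[-0.1709,-0.56,-1.9903,-0.8546],"qdot":[-1.1428,-0.7151,-2.4878,0.3186],"eef":[0.3415,-0.1341,0.6653],"effort":[7.0273,4.6092,7.8213,0.5102]}
{"k":27,"ang":[-0.1876,-0.5707,-2.0267,-0.8497],"qdot":[-1.0819,-0.7044,-2.3666,0.3367],"eef":[0.3376,-0.125,0.6508],"effort":[7.1554,4.7106,7.9302,0.4479]}
{"k":28,"ang":[-0.2034,-0.5812,-2.0613,-0.8445],"qdot":[-1.0234,-0.6908,-2.2489,0.3517],"eef":[0.3338,-0.1165,0.6369],"effort":[7.2587,4.7941,8.0238,0.388]}
{"k":29,"ang":[-0.2183,-0.5914,-2.0942,-0.8392],"qdot":[-0.9672,-0.6746,-2.1349,0.3637],"eef":[0.3304,-0.1084,0.6234],"effort":[7.3402,4.8617,8.1031,0.3309]}
{"k":30,"ang":[-0.2324,-0.6014,-2.1254,-0.8337],"qdot":[-0.9132,-0.6561,-2.0245,0.373],"eef":[0.3271,-0.1008,0.6104],"effort":[7.4029,4.9155,8.1691,0.2768]}
{"k":31,"ang":[-0.2457,-0.6111,-2.1549,-0.828],"qdot":[-0.8615,-0.6357,-1.918,0.3796],"eef":[0.3241,-0.0937,0.5979],"effort":[7.4492,4.9574,8.2228,0.226]}
{"k":32,"ang":[-0.2582,-0.6205,-2.1829,-0.8223],"qdot":[-0.8118,-0.6137,-1.8154,0.3838],"eef":[0.3212,-0.0871,0.5859]}
{"summary": "final eef position (m): 0.3212 -0.0871 0.5859"}
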